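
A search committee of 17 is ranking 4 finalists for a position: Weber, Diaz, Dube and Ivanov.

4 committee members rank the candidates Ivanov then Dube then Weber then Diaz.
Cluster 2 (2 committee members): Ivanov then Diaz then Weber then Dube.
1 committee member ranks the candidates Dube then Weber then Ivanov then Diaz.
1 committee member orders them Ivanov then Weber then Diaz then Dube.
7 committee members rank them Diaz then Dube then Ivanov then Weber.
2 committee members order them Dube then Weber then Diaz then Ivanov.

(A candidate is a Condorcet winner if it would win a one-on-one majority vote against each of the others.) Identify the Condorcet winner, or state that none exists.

Diaz

Head-to-head results (17 committee members):
Weber vs Diaz: Weber is ranked higher on 4+1+1+2 = 8 ballots, Diaz on 9. Diaz wins 9–8.
Weber vs Dube: 3 to 14, Dube.
Weber vs Ivanov: 3 to 14, Ivanov.
Diaz vs Dube: 2+1+7 = 10 for Diaz, 7 for Dube — Diaz by 10–7.
Diaz vs Ivanov: Diaz preferred on 7+2 = 9 ballots; Diaz wins 9–8.
Dube vs Ivanov: 10 to 7, Dube.
Diaz wins every pairwise contest, so Diaz is the Condorcet winner.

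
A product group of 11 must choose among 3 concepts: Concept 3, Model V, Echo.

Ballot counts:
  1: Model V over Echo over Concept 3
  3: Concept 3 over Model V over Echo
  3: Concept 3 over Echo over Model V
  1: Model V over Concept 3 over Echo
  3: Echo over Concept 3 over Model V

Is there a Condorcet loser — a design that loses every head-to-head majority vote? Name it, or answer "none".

Pairwise majorities:
Concept 3 vs Model V: Concept 3 wins 9–2.
Concept 3 vs Echo: Concept 3 preferred on 3+3+1 = 7 ballots; Concept 3 wins 7–4.
Model V vs Echo: Model V preferred on 1+3+1 = 5 ballots; Echo wins 6–5.
Model V is beaten in every head-to-head and is the Condorcet loser.

Model V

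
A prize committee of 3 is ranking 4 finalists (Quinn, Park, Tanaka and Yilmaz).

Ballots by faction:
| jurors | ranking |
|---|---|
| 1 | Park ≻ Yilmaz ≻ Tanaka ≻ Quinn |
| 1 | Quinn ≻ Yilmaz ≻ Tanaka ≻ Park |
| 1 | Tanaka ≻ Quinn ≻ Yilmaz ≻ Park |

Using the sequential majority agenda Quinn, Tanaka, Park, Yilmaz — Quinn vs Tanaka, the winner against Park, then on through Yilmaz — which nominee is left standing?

Round 1: Quinn vs Tanaka — 1–2, Tanaka advances.
Round 2: Tanaka vs Park — 2–1, Tanaka advances.
Round 3: Tanaka vs Yilmaz — 1–2, Yilmaz advances.
The agenda winner is Yilmaz.

Yilmaz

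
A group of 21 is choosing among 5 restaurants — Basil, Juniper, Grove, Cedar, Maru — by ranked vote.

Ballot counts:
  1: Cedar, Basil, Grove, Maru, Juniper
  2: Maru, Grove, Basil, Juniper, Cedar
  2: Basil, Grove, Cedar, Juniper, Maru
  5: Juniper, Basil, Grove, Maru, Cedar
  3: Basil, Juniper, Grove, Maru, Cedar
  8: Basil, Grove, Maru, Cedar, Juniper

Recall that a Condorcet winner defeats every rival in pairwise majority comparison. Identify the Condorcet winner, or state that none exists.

Basil

Head-to-head results (21 friends):
Basil vs Juniper: Basil preferred on 1+2+2+3+8 = 16 ballots; Basil wins 16–5.
Basil vs Grove: 19 to 2, Basil.
Basil vs Cedar: Basil preferred on 2+2+5+3+8 = 20 ballots; Basil wins 20–1.
Basil vs Maru: Basil preferred on 1+2+5+3+8 = 19 ballots; Basil wins 19–2.
Juniper vs Grove: Juniper preferred on 5+3 = 8 ballots; Grove wins 13–8.
Juniper vs Cedar: Juniper is ranked higher on 2+5+3 = 10 ballots, Cedar on 11. Cedar wins 11–10.
Juniper vs Maru: Juniper is ranked higher on 2+5+3 = 10 ballots, Maru on 11. Maru wins 11–10.
Grove vs Cedar: 20 to 1, Grove.
Grove vs Maru: Grove is ranked higher on 1+2+5+3+8 = 19 ballots, Maru on 2. Grove wins 19–2.
Cedar vs Maru: Cedar is ranked higher on 1+2 = 3 ballots, Maru on 18. Maru wins 18–3.
Basil beats each of Juniper, Grove, Cedar, Maru — Basil is the Condorcet winner.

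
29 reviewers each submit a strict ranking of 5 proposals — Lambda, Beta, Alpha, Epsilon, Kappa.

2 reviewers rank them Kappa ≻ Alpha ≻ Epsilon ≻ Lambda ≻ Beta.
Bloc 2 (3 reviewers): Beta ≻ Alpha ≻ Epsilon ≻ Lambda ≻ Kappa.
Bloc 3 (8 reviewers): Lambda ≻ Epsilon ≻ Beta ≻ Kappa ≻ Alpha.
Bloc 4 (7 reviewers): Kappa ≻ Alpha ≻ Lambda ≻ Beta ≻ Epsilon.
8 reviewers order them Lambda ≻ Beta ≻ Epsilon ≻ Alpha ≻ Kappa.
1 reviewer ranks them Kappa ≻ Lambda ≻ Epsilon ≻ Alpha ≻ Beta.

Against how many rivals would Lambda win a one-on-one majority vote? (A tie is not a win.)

4

Lambda against each rival (29 reviewers):
Lambda–Beta: Lambda 26–3.
Lambda vs Alpha: 17 to 12, Lambda.
Lambda vs Epsilon: Lambda wins 24–5.
Lambda vs Kappa: Lambda wins 19–10.
Lambda beats Beta, Alpha, Epsilon, Kappa — 4 pairwise wins.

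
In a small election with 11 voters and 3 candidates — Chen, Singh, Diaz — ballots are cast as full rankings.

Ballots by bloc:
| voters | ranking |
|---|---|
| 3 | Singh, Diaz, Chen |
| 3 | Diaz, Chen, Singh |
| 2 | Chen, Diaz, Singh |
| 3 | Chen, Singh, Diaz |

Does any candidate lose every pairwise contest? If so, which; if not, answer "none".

Head-to-head results (11 voters):
Chen vs Singh: Chen wins 8–3.
Chen vs Diaz: Diaz, 6–5.
Singh vs Diaz: 3+3 = 6 for Singh, 5 for Diaz — Singh by 6–5.
No candidate is winless: Chen beats Singh; Singh beats Diaz; Diaz beats Chen. There is no Condorcet loser.

none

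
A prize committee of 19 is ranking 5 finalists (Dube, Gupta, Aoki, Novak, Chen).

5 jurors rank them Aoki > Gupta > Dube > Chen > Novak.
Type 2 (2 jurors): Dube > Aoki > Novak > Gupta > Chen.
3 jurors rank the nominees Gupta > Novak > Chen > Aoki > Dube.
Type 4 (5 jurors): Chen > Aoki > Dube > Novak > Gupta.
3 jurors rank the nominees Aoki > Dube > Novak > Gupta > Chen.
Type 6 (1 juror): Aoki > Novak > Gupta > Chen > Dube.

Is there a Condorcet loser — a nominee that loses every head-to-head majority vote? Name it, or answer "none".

Head-to-head results (19 jurors):
Dube vs Gupta: Dube preferred on 2+5+3 = 10 ballots; Dube wins 10–9.
Dube vs Aoki: 2 to 17, Aoki.
Dube vs Novak: Dube wins 15–4.
Dube vs Chen: Dube is ranked higher on 5+2+3 = 10 ballots, Chen on 9. Dube wins 10–9.
Gupta vs Aoki: Gupta is ranked higher on 3 ballots, Aoki on 16. Aoki wins 16–3.
Gupta vs Novak: Gupta is ranked higher on 5+3 = 8 ballots, Novak on 11. Novak wins 11–8.
Gupta vs Chen: 14 to 5, Gupta.
Aoki vs Novak: Aoki, 16–3.
Aoki vs Chen: Aoki preferred on 5+2+3+1 = 11 ballots; Aoki wins 11–8.
Novak vs Chen: Novak is ranked higher on 2+3+3+1 = 9 ballots, Chen on 10. Chen wins 10–9.
Each nominee has at least one pairwise win (Dube beats Gupta; Gupta beats Chen; Aoki beats Dube; Novak beats Gupta; Chen beats Novak) — no Condorcet loser.

none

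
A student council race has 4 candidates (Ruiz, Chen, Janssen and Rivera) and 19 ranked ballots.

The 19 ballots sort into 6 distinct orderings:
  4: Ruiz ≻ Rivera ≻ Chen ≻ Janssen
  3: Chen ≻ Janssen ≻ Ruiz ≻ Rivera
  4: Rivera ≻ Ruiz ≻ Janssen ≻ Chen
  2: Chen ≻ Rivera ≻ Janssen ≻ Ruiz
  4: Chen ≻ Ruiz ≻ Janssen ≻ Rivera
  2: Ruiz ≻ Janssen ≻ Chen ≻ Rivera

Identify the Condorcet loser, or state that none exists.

Janssen

Pairwise majorities:
Ruiz vs Chen: Ruiz, 10–9.
Ruiz vs Janssen: Ruiz is ranked higher on 4+4+4+2 = 14 ballots, Janssen on 5. Ruiz wins 14–5.
Ruiz vs Rivera: 13 to 6, Ruiz.
Chen–Janssen: Chen 13–6.
Chen vs Rivera: 11 to 8, Chen.
Janssen–Rivera: Rivera 10–9.
Janssen loses to every other candidate — it is the Condorcet loser.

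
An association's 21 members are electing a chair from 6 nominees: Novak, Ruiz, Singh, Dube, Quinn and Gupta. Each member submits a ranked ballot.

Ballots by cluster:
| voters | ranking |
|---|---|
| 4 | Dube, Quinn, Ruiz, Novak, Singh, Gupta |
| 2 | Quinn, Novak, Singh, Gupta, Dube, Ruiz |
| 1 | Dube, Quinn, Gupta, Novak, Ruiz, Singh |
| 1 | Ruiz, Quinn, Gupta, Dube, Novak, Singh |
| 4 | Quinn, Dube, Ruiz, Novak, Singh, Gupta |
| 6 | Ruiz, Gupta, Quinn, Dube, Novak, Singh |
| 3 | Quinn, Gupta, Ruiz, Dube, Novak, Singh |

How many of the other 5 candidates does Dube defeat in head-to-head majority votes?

3

Dube against each rival (21 voters):
Dube vs Novak: Dube, 19–2.
Dube vs Ruiz: 11 to 10, Dube.
Dube–Singh: Dube 19–2.
Dube vs Quinn: Quinn, 16–5.
Dube vs Gupta: Gupta wins 12–9.
Dube beats Novak, Ruiz, Singh; loses to Quinn, Gupta — 3 pairwise wins.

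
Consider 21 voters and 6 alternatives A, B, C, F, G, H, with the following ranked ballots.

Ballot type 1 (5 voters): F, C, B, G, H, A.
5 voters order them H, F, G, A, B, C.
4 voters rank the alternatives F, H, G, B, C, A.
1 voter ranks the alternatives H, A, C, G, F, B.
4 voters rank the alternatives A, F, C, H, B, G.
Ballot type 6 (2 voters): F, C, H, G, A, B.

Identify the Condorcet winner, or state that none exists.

Check each pair by majority over 21 ballots:
A vs B: 5+1+4+2 = 12 for A, 9 for B — A by 12–9.
A vs C: A is ranked higher on 5+1+4 = 10 ballots, C on 11. C wins 11–10.
A vs F: F, 16–5.
A–G: G 16–5.
A vs H: A preferred on 4 ballots; H wins 17–4.
B vs C: B is ranked higher on 5+4 = 9 ballots, C on 12. C wins 12–9.
B vs F: 0 to 21, F.
B vs G: 5+4 = 9 for B, 12 for G — G by 12–9.
B vs H: H wins 16–5.
C vs F: 1 for C, 20 for F — F by 20–1.
C vs G: 5+1+4+2 = 12 for C, 9 for G — C by 12–9.
C vs H: C, 11–10.
F vs G: F, 20–1.
F vs H: F wins 15–6.
G vs H: 5 for G, 16 for H — H by 16–5.
F defeats every rival head-to-head and is the Condorcet winner.

F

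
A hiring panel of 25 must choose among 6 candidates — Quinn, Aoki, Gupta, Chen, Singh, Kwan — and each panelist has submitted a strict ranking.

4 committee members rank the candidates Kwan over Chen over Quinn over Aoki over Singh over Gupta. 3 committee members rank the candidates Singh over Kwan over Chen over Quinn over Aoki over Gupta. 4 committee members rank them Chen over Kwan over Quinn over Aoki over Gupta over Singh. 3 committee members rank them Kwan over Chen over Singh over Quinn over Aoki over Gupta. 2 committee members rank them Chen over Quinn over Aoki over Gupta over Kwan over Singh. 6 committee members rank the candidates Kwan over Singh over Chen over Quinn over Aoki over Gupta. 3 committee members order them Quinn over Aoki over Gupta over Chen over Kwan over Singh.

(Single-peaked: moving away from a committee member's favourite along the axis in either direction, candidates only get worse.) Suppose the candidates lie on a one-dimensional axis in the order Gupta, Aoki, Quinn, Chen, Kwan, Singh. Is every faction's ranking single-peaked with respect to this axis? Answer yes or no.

Axis positions: Gupta=1, Aoki=2, Quinn=3, Chen=4, Kwan=5, Singh=6.
Faction 1 (peak Kwan at position 5): ranking walks positions 5-4-3-2-6-1, expanding outward from the peak — single-peaked.
Faction 2 (peak Singh at position 6): ranking walks positions 6-5-4-3-2-1, expanding outward from the peak — single-peaked.
Faction 3 (peak Chen at position 4): ranking walks positions 4-5-3-2-1-6, expanding outward from the peak — single-peaked.
Faction 4 (peak Kwan at position 5): ranking walks positions 5-4-6-3-2-1, expanding outward from the peak — single-peaked.
Faction 5 (peak Chen at position 4): ranking walks positions 4-3-2-1-5-6, expanding outward from the peak — single-peaked.
Faction 6 (peak Kwan at position 5): ranking walks positions 5-6-4-3-2-1, expanding outward from the peak — single-peaked.
Faction 7 (peak Quinn at position 3): ranking walks positions 3-2-1-4-5-6, expanding outward from the peak — single-peaked.
Every ranking is single-peaked on this axis.

yes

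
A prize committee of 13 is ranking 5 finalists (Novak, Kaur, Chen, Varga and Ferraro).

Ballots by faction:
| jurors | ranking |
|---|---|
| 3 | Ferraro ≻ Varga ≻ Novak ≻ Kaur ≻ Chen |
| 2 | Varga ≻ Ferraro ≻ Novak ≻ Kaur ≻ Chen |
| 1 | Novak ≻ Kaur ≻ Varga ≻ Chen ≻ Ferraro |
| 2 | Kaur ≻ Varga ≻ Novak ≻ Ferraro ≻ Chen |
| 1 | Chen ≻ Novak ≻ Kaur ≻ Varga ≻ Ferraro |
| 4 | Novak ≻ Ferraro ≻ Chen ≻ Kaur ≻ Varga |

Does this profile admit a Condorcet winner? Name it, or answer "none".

none

Pairwise majorities:
Novak vs Kaur: Novak wins 11–2.
Novak–Chen: Novak 12–1.
Novak vs Varga: Varga, 7–6.
Novak vs Ferraro: Novak, 8–5.
Kaur vs Chen: Kaur wins 8–5.
Kaur vs Varga: Kaur wins 8–5.
Kaur–Ferraro: Ferraro 9–4.
Chen–Varga: Varga 8–5.
Chen–Ferraro: Ferraro 11–2.
Varga vs Ferraro: Ferraro, 7–6.
No nominee is unbeaten: Novak loses to Varga; Kaur loses to Novak; Chen loses to Novak; Varga loses to Kaur; Ferraro loses to Novak. In particular Novak beats Kaur beats Varga beats Novak is a majority cycle — no Condorcet winner exists.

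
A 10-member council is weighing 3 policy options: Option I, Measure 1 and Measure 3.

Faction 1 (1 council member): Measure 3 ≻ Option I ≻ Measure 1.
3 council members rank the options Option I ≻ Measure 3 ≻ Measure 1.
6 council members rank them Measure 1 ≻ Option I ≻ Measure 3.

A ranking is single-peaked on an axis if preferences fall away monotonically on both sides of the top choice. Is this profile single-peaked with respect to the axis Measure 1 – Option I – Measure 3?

yes

Axis positions: Measure 1=1, Option I=2, Measure 3=3.
Faction 1 (peak Measure 3 at position 3): ranking walks positions 3-2-1, expanding outward from the peak — single-peaked.
Faction 2 (peak Option I at position 2): ranking walks positions 2-3-1, expanding outward from the peak — single-peaked.
Faction 3 (peak Measure 1 at position 1): ranking walks positions 1-2-3, expanding outward from the peak — single-peaked.
Every ranking is single-peaked on this axis.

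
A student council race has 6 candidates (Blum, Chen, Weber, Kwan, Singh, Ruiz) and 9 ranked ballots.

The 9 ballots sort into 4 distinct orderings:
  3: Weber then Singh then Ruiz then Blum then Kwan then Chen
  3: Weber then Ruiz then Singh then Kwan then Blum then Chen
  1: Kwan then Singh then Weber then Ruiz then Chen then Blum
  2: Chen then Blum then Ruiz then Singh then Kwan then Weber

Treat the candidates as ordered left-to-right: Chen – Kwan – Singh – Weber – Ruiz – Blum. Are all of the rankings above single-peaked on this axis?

Axis positions: Chen=1, Kwan=2, Singh=3, Weber=4, Ruiz=5, Blum=6.
Faction 1 (peak Weber at position 4): ranking walks positions 4-3-5-6-2-1, expanding outward from the peak — single-peaked.
Faction 2 (peak Weber at position 4): ranking walks positions 4-5-3-2-6-1, expanding outward from the peak — single-peaked.
Faction 3 (peak Kwan at position 2): ranking walks positions 2-3-4-5-1-6, expanding outward from the peak — single-peaked.
Faction 4: ranking walks positions 1-6-5-3-2-4; Blum is ranked above Kwan even though Kwan lies between Blum and the peak Chen on the axis — preferences dip and rise again. Not single-peaked.
Faction 4 violates single-peakedness, so the profile is not single-peaked on this axis.

no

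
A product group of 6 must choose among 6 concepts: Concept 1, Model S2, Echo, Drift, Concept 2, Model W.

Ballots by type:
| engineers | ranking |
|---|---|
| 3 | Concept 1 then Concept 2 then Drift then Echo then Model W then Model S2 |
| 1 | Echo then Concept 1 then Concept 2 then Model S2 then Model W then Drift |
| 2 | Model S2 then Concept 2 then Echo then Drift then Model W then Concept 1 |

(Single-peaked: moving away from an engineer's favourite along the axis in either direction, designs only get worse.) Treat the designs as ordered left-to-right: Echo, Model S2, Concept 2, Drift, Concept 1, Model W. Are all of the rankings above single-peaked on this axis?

no

Axis positions: Echo=1, Model S2=2, Concept 2=3, Drift=4, Concept 1=5, Model W=6.
Type 1: ranking walks positions 5-3-4-1-6-2; Concept 2 is ranked above Drift even though Drift lies between Concept 2 and the peak Concept 1 on the axis — preferences dip and rise again. Not single-peaked.
Type 2: ranking walks positions 1-5-3-2-6-4; Concept 1 is ranked above Model S2 even though Model S2 lies between Concept 1 and the peak Echo on the axis — preferences dip and rise again. Not single-peaked.
Type 3: ranking walks positions 2-3-1-4-6-5; Model W is ranked above Concept 1 even though Concept 1 lies between Model W and the peak Model S2 on the axis — preferences dip and rise again. Not single-peaked.
Type 1 violates single-peakedness, so the profile is not single-peaked on this axis.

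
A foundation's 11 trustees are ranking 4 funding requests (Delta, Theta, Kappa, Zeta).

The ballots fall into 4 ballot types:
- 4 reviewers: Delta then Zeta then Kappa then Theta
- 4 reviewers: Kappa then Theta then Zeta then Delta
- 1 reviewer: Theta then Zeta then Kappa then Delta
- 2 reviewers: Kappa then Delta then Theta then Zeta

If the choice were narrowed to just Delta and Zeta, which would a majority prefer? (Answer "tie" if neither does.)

Delta

Ballots ranking Delta above Zeta: 4 + 2 = 6.
Ballots ranking Zeta above Delta: 11 − 6 = 5.
Delta wins the head-to-head 6–5.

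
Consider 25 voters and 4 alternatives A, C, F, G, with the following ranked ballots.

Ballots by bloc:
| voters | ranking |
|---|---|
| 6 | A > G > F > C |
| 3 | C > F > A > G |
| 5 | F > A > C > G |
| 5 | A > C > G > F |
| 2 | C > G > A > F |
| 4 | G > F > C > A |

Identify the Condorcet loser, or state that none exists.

Head-to-head results (25 voters):
A vs C: 6+5+5 = 16 for A, 9 for C — A by 16–9.
A–F: A 13–12.
A vs G: 19 to 6, A.
C vs F: 3+5+2 = 10 for C, 15 for F — F by 15–10.
C vs G: C, 15–10.
F vs G: G wins 17–8.
Every alternative wins at least one matchup (A beats C; C beats G; F beats C; G beats F), so there is no Condorcet loser.

none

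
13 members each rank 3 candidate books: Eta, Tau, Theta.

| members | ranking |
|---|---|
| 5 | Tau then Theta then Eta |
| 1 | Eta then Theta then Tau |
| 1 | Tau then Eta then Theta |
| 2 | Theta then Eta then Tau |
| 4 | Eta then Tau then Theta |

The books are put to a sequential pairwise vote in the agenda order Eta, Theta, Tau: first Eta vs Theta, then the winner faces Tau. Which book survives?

Tau

Round 1: Eta vs Theta — 6–7, Theta advances.
Round 2: Theta vs Tau — 3–10, Tau advances.
The agenda winner is Tau.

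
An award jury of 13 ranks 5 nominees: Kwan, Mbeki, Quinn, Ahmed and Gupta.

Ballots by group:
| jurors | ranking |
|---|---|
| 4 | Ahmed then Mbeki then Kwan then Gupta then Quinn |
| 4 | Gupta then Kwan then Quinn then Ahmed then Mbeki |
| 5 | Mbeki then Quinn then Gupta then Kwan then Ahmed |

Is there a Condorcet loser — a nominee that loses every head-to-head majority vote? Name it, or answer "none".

none

Head-to-head results (13 jurors):
Kwan–Mbeki: Mbeki 9–4.
Kwan vs Quinn: Kwan is ranked higher on 4+4 = 8 ballots, Quinn on 5. Kwan wins 8–5.
Kwan vs Ahmed: Kwan wins 9–4.
Kwan vs Gupta: Gupta, 9–4.
Mbeki vs Quinn: Mbeki, 9–4.
Mbeki vs Ahmed: Ahmed wins 8–5.
Mbeki vs Gupta: Mbeki, 9–4.
Quinn–Ahmed: Quinn 9–4.
Quinn vs Gupta: Quinn is ranked higher on 5 ballots, Gupta on 8. Gupta wins 8–5.
Ahmed vs Gupta: Gupta, 9–4.
Every nominee wins at least one matchup (Kwan beats Quinn; Mbeki beats Kwan; Quinn beats Ahmed; Ahmed beats Mbeki; Gupta beats Kwan), so there is no Condorcet loser.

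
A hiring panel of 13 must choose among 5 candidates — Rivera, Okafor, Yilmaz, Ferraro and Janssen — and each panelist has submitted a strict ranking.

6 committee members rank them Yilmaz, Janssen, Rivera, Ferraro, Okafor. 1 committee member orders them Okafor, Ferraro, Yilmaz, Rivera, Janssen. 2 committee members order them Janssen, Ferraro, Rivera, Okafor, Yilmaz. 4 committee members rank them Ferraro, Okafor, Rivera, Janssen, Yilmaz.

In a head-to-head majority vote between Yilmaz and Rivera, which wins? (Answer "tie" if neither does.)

Yilmaz

Ballots ranking Yilmaz above Rivera: 6 + 1 = 7.
Ballots ranking Rivera above Yilmaz: 13 − 7 = 6.
Yilmaz wins the head-to-head 7–6.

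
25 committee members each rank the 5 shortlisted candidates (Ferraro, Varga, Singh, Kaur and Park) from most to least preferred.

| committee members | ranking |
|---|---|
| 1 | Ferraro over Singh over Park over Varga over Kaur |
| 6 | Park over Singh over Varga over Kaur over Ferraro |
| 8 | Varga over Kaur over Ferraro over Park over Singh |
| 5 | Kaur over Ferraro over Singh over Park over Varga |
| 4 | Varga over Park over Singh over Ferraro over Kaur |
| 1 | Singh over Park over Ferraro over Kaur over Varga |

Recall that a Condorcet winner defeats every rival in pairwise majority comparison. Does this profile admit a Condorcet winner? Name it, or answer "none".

none

Head-to-head results (25 committee members):
Ferraro–Varga: Varga 18–7.
Ferraro–Singh: Ferraro 14–11.
Ferraro vs Kaur: Ferraro is ranked higher on 1+4+1 = 6 ballots, Kaur on 19. Kaur wins 19–6.
Ferraro–Park: Ferraro 14–11.
Varga vs Singh: 8+4 = 12 for Varga, 13 for Singh — Singh by 13–12.
Varga vs Kaur: Varga, 19–6.
Varga vs Park: Park, 13–12.
Singh vs Kaur: Singh is ranked higher on 1+6+4+1 = 12 ballots, Kaur on 13. Kaur wins 13–12.
Singh vs Park: 1+5+1 = 7 for Singh, 18 for Park — Park by 18–7.
Kaur vs Park: Kaur is ranked higher on 8+5 = 13 ballots, Park on 12. Kaur wins 13–12.
No candidate is unbeaten: Ferraro loses to Varga; Varga loses to Singh; Singh loses to Ferraro; Kaur loses to Varga; Park loses to Ferraro. In particular Ferraro > Singh > Varga > Ferraro is a majority cycle — no Condorcet winner exists.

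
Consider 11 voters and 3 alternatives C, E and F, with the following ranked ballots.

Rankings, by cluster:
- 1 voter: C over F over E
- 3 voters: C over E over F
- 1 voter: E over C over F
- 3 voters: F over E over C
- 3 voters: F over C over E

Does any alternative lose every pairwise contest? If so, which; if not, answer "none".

Pairwise majorities:
C vs E: 7 to 4, C.
C vs F: F, 6–5.
E vs F: E preferred on 3+1 = 4 ballots; F wins 7–4.
E loses to every other alternative — it is the Condorcet loser.

E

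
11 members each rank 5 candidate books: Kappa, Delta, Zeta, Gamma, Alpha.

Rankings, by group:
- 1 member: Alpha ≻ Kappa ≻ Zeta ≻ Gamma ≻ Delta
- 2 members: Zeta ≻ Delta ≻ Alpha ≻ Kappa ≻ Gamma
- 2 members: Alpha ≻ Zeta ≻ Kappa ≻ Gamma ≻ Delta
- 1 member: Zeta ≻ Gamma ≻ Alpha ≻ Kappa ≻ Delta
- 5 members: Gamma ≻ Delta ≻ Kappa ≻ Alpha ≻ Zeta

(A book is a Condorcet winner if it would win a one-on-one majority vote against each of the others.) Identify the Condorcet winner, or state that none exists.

Pairwise majorities:
Kappa vs Delta: Kappa preferred on 1+2+1 = 4 ballots; Delta wins 7–4.
Kappa vs Zeta: 6 to 5, Kappa.
Kappa vs Gamma: Kappa preferred on 1+2+2 = 5 ballots; Gamma wins 6–5.
Kappa vs Alpha: 5 to 6, Alpha.
Delta vs Zeta: Delta preferred on 5 ballots; Zeta wins 6–5.
Delta vs Gamma: Delta is ranked higher on 2 ballots, Gamma on 9. Gamma wins 9–2.
Delta vs Alpha: 7 to 4, Delta.
Zeta vs Gamma: 6 to 5, Zeta.
Zeta vs Alpha: Zeta preferred on 2+1 = 3 ballots; Alpha wins 8–3.
Gamma vs Alpha: Gamma is ranked higher on 1+5 = 6 ballots, Alpha on 5. Gamma wins 6–5.
Every book loses at least once (Kappa loses to Delta; Delta loses to Zeta; Zeta loses to Kappa; Gamma loses to Zeta; Alpha loses to Delta). The majority relation contains the cycle Kappa → Zeta → Delta → Kappa, so there is no Condorcet winner.

none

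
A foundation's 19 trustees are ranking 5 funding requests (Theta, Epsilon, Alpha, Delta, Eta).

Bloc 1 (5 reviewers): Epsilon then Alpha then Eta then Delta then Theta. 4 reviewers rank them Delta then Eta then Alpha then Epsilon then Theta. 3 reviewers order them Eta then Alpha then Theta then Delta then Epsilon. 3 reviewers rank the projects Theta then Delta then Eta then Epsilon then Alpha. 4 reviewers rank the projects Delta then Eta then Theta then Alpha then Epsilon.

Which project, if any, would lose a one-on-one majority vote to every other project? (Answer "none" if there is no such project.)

Head-to-head results (19 reviewers):
Theta vs Epsilon: Theta, 10–9.
Theta–Alpha: Alpha 12–7.
Theta vs Delta: Theta is ranked higher on 3+3 = 6 ballots, Delta on 13. Delta wins 13–6.
Theta vs Eta: 3 to 16, Eta.
Epsilon–Alpha: Alpha 11–8.
Epsilon vs Delta: 5 to 14, Delta.
Epsilon vs Eta: Eta wins 14–5.
Alpha vs Delta: Delta, 11–8.
Alpha vs Eta: 5 to 14, Eta.
Delta vs Eta: Delta is ranked higher on 4+3+4 = 11 ballots, Eta on 8. Delta wins 11–8.
Only Epsilon has no wins; Epsilon is the Condorcet loser.

Epsilon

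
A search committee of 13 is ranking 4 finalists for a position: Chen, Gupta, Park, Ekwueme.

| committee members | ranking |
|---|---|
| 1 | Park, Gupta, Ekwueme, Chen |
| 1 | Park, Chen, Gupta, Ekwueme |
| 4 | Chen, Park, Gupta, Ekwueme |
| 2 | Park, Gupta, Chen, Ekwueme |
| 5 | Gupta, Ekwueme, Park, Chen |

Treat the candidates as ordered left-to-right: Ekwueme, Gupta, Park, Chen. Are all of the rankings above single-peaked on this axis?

Axis positions: Ekwueme=1, Gupta=2, Park=3, Chen=4.
Ballot type 1 (peak Park at position 3): ranking walks positions 3-2-1-4, expanding outward from the peak — single-peaked.
Ballot type 2 (peak Park at position 3): ranking walks positions 3-4-2-1, expanding outward from the peak — single-peaked.
Ballot type 3 (peak Chen at position 4): ranking walks positions 4-3-2-1, expanding outward from the peak — single-peaked.
Ballot type 4 (peak Park at position 3): ranking walks positions 3-2-4-1, expanding outward from the peak — single-peaked.
Ballot type 5 (peak Gupta at position 2): ranking walks positions 2-1-3-4, expanding outward from the peak — single-peaked.
Every ranking is single-peaked on this axis.

yes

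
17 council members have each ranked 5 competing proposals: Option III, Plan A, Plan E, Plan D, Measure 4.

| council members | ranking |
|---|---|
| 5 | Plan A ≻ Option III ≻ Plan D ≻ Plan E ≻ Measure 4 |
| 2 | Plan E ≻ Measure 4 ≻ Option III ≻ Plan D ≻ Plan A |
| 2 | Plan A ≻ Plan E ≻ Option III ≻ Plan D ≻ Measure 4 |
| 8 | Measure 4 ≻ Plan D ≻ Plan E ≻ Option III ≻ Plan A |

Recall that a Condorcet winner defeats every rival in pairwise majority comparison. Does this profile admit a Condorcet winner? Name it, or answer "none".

Head-to-head results (17 council members):
Option III vs Plan A: Option III is ranked higher on 2+8 = 10 ballots, Plan A on 7. Option III wins 10–7.
Option III vs Plan E: Option III is ranked higher on 5 ballots, Plan E on 12. Plan E wins 12–5.
Option III vs Plan D: Option III preferred on 5+2+2 = 9 ballots; Option III wins 9–8.
Option III vs Measure 4: Option III is ranked higher on 5+2 = 7 ballots, Measure 4 on 10. Measure 4 wins 10–7.
Plan A vs Plan E: 5+2 = 7 for Plan A, 10 for Plan E — Plan E by 10–7.
Plan A vs Plan D: 7 to 10, Plan D.
Plan A vs Measure 4: 5+2 = 7 for Plan A, 10 for Measure 4 — Measure 4 by 10–7.
Plan E vs Plan D: 2+2 = 4 for Plan E, 13 for Plan D — Plan D by 13–4.
Plan E vs Measure 4: Plan E is ranked higher on 5+2+2 = 9 ballots, Measure 4 on 8. Plan E wins 9–8.
Plan D vs Measure 4: Plan D preferred on 5+2 = 7 ballots; Measure 4 wins 10–7.
Every option loses at least once (Option III loses to Plan E; Plan A loses to Option III; Plan E loses to Plan D; Plan D loses to Option III; Measure 4 loses to Plan E). The majority relation contains the cycle Option III → Plan D → Plan E → Option III, so there is no Condorcet winner.

none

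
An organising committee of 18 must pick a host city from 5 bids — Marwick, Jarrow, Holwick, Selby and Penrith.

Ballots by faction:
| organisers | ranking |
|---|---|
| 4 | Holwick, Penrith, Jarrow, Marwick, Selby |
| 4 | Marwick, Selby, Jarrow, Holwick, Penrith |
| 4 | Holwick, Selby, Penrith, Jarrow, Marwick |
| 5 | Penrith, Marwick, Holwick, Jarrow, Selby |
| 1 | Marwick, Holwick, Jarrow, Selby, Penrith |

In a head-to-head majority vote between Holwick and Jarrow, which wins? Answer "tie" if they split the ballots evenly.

Ballots ranking Holwick above Jarrow: 4 + 4 + 5 + 1 = 14.
Ballots ranking Jarrow above Holwick: 18 − 14 = 4.
Holwick wins the head-to-head 14–4.

Holwick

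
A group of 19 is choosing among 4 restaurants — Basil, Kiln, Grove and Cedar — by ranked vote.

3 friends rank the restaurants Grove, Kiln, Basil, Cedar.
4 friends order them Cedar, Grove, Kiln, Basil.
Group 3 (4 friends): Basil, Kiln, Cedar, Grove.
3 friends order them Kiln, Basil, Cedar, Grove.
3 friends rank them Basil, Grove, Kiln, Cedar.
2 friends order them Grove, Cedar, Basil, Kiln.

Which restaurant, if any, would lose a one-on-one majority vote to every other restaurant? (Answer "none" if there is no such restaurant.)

none

Pairwise majorities:
Basil vs Kiln: 9 to 10, Kiln.
Basil vs Grove: 4+3+3 = 10 for Basil, 9 for Grove — Basil by 10–9.
Basil vs Cedar: 3+4+3+3 = 13 for Basil, 6 for Cedar — Basil by 13–6.
Kiln vs Grove: 7 to 12, Grove.
Kiln–Cedar: Kiln 13–6.
Grove vs Cedar: 8 to 11, Cedar.
Every restaurant wins at least one matchup (Basil beats Grove; Kiln beats Basil; Grove beats Kiln; Cedar beats Grove), so there is no Condorcet loser.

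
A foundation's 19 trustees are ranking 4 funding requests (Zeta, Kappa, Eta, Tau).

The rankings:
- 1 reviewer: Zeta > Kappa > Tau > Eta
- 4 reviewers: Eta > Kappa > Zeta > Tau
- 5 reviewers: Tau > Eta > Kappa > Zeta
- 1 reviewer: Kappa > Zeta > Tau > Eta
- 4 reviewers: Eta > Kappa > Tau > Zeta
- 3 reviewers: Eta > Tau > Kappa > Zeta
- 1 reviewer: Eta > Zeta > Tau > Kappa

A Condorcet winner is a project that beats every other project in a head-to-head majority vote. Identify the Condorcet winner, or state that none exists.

Pairwise majorities:
Zeta vs Kappa: Kappa wins 17–2.
Zeta vs Eta: Zeta is ranked higher on 1+1 = 2 ballots, Eta on 17. Eta wins 17–2.
Zeta vs Tau: 1+4+1+1 = 7 for Zeta, 12 for Tau — Tau by 12–7.
Kappa vs Eta: 1+1 = 2 for Kappa, 17 for Eta — Eta by 17–2.
Kappa–Tau: Kappa 10–9.
Eta vs Tau: 4+4+3+1 = 12 for Eta, 7 for Tau — Eta by 12–7.
Eta defeats every rival head-to-head and is the Condorcet winner.

Eta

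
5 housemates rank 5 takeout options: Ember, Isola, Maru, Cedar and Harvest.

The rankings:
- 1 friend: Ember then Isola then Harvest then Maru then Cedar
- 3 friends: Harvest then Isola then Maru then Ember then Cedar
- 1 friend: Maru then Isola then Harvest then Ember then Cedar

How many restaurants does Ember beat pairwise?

1

Ember against each rival (5 friends):
Ember vs Isola: 1 for Ember, 4 for Isola — Isola by 4–1.
Ember vs Maru: Maru, 4–1.
Ember vs Cedar: 1+3+1 = 5 for Ember, 0 for Cedar — Ember by 5–0.
Ember–Harvest: Harvest 4–1.
Ember beats Cedar; loses to Isola, Maru, Harvest — 1 pairwise win.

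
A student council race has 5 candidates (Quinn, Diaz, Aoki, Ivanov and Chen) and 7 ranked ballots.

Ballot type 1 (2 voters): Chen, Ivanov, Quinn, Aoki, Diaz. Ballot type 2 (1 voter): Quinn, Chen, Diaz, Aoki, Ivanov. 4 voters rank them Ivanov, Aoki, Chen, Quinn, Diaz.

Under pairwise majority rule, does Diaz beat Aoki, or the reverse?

Ballots ranking Diaz above Aoki: 1.
Ballots ranking Aoki above Diaz: 7 − 1 = 6.
Aoki wins the head-to-head 6–1.

Aoki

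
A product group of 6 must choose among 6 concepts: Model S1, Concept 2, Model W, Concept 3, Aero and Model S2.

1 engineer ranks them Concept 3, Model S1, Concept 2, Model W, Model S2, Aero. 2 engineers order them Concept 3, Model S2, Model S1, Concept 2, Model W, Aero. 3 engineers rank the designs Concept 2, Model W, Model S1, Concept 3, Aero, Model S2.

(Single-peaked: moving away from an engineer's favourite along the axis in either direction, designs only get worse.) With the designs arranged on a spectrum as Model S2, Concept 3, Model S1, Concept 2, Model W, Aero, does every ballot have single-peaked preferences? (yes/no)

yes

Axis positions: Model S2=1, Concept 3=2, Model S1=3, Concept 2=4, Model W=5, Aero=6.
Faction 1 (peak Concept 3 at position 2): ranking walks positions 2-3-4-5-1-6, expanding outward from the peak — single-peaked.
Faction 2 (peak Concept 3 at position 2): ranking walks positions 2-1-3-4-5-6, expanding outward from the peak — single-peaked.
Faction 3 (peak Concept 2 at position 4): ranking walks positions 4-5-3-2-6-1, expanding outward from the peak — single-peaked.
Every ranking is single-peaked on this axis.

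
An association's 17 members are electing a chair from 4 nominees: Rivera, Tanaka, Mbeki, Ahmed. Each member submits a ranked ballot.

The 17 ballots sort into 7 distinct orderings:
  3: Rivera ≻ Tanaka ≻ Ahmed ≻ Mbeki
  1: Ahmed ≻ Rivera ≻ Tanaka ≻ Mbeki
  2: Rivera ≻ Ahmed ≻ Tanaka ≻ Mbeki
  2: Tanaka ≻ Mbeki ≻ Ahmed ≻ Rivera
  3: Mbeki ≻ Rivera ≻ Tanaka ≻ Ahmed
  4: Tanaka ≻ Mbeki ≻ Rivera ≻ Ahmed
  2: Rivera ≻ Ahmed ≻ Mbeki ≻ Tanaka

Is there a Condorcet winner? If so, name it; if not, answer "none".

Check each pair by majority over 17 ballots:
Rivera vs Tanaka: 11 to 6, Rivera.
Rivera vs Mbeki: Mbeki wins 9–8.
Rivera vs Ahmed: Rivera is ranked higher on 3+2+3+4+2 = 14 ballots, Ahmed on 3. Rivera wins 14–3.
Tanaka–Mbeki: Tanaka 12–5.
Tanaka–Ahmed: Tanaka 12–5.
Mbeki vs Ahmed: Mbeki wins 9–8.
Each candidate drops at least one matchup (Rivera loses to Mbeki; Tanaka loses to Rivera; Mbeki loses to Tanaka; Ahmed loses to Rivera); the cycle Rivera beats Tanaka beats Mbeki beats Rivera rules out a Condorcet winner.

none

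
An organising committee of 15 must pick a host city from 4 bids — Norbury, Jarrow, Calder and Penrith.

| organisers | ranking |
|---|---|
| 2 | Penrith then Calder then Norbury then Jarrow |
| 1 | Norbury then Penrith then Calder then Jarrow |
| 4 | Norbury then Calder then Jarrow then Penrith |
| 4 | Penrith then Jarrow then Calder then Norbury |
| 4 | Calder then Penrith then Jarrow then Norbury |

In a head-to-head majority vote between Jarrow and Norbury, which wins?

Jarrow

Ballots ranking Jarrow above Norbury: 4 + 4 = 8.
Ballots ranking Norbury above Jarrow: 15 − 8 = 7.
Jarrow wins the head-to-head 8–7.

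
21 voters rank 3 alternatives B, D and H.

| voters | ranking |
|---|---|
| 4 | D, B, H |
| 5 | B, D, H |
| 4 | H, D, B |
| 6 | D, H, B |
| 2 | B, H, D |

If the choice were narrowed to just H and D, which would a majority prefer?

Ballots ranking H above D: 4 + 2 = 6.
Ballots ranking D above H: 21 − 6 = 15.
D wins the head-to-head 15–6.

D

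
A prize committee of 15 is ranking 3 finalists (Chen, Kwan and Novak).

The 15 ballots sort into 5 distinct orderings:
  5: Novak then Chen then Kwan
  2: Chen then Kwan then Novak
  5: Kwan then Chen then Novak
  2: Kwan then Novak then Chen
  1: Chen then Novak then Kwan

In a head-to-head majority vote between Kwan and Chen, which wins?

Chen

Ballots ranking Kwan above Chen: 5 + 2 = 7.
Ballots ranking Chen above Kwan: 15 − 7 = 8.
Chen wins the head-to-head 8–7.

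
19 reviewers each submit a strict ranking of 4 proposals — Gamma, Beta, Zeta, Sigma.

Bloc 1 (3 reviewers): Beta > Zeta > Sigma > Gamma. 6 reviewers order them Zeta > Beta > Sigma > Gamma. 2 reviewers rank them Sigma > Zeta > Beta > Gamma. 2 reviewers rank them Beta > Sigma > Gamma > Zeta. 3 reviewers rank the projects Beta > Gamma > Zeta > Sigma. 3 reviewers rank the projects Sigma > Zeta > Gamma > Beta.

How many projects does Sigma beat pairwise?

Sigma against each rival (19 reviewers):
Sigma vs Gamma: Sigma is ranked higher on 3+6+2+2+3 = 16 ballots, Gamma on 3. Sigma wins 16–3.
Sigma vs Beta: Beta wins 14–5.
Sigma vs Zeta: Zeta, 12–7.
Sigma beats Gamma; loses to Beta, Zeta — 1 pairwise win.

1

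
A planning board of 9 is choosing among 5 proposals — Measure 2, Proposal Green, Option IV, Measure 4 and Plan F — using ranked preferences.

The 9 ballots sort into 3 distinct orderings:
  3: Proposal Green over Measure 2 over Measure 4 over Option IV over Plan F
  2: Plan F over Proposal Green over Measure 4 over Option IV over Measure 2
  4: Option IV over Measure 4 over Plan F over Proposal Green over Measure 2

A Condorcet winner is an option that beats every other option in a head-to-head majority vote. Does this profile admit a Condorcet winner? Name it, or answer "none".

Pairwise majorities:
Measure 2 vs Proposal Green: Measure 2 preferred on 0 ballots; Proposal Green wins 9–0.
Measure 2 vs Option IV: 3 for Measure 2, 6 for Option IV — Option IV by 6–3.
Measure 2 vs Measure 4: 3 to 6, Measure 4.
Measure 2 vs Plan F: Plan F, 6–3.
Proposal Green vs Option IV: 3+2 = 5 for Proposal Green, 4 for Option IV — Proposal Green by 5–4.
Proposal Green vs Measure 4: Proposal Green wins 5–4.
Proposal Green vs Plan F: Plan F, 6–3.
Option IV vs Measure 4: Measure 4 wins 5–4.
Option IV–Plan F: Option IV 7–2.
Measure 4–Plan F: Measure 4 7–2.
Every option loses at least once (Measure 2 loses to Proposal Green; Proposal Green loses to Plan F; Option IV loses to Proposal Green; Measure 4 loses to Proposal Green; Plan F loses to Option IV). The majority relation contains the cycle Proposal Green > Option IV > Plan F > Proposal Green, so there is no Condorcet winner.

none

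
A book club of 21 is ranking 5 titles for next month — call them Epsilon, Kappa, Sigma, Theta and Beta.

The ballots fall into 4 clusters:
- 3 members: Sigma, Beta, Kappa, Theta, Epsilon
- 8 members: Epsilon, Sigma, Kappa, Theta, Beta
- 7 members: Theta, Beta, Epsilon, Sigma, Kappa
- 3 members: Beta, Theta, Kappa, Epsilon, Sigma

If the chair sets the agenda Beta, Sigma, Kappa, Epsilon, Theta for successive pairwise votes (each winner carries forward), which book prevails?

Round 1: Beta vs Sigma — 10–11, Sigma advances.
Round 2: Sigma vs Kappa — 18–3, Sigma advances.
Round 3: Sigma vs Epsilon — 3–18, Epsilon advances.
Round 4: Epsilon vs Theta — 8–13, Theta advances.
Theta survives the agenda.

Theta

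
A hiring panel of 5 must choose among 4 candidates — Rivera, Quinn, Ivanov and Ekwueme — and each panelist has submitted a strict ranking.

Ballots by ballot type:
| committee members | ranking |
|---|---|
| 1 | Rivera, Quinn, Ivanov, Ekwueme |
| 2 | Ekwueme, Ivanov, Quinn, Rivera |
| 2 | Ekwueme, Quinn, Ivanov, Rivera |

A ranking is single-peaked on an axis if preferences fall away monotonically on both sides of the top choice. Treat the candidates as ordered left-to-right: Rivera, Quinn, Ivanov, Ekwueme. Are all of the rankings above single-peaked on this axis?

Axis positions: Rivera=1, Quinn=2, Ivanov=3, Ekwueme=4.
Ballot type 1 (peak Rivera at position 1): ranking walks positions 1-2-3-4, expanding outward from the peak — single-peaked.
Ballot type 2 (peak Ekwueme at position 4): ranking walks positions 4-3-2-1, expanding outward from the peak — single-peaked.
Ballot type 3: ranking walks positions 4-2-3-1; Quinn is ranked above Ivanov even though Ivanov lies between Quinn and the peak Ekwueme on the axis — preferences dip and rise again. Not single-peaked.
Ballot type 3 violates single-peakedness, so the profile is not single-peaked on this axis.

no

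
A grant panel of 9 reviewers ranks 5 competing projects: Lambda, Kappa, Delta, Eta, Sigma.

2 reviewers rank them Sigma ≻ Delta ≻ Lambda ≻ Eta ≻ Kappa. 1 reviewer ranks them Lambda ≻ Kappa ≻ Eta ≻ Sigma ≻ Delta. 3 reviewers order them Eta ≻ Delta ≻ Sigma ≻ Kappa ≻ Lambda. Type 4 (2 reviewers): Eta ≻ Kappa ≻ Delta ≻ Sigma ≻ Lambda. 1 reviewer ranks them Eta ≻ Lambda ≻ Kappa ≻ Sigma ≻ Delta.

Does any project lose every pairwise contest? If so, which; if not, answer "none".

Pairwise majorities:
Lambda–Kappa: Kappa 5–4.
Lambda vs Delta: Delta, 7–2.
Lambda–Eta: Eta 6–3.
Lambda vs Sigma: 2 to 7, Sigma.
Kappa vs Delta: Kappa preferred on 1+2+1 = 4 ballots; Delta wins 5–4.
Kappa–Eta: Eta 8–1.
Kappa vs Sigma: Sigma wins 5–4.
Delta vs Eta: Eta, 7–2.
Delta vs Sigma: Delta is ranked higher on 3+2 = 5 ballots, Sigma on 4. Delta wins 5–4.
Eta vs Sigma: Eta wins 7–2.
Only Lambda has no wins; Lambda is the Condorcet loser.

Lambda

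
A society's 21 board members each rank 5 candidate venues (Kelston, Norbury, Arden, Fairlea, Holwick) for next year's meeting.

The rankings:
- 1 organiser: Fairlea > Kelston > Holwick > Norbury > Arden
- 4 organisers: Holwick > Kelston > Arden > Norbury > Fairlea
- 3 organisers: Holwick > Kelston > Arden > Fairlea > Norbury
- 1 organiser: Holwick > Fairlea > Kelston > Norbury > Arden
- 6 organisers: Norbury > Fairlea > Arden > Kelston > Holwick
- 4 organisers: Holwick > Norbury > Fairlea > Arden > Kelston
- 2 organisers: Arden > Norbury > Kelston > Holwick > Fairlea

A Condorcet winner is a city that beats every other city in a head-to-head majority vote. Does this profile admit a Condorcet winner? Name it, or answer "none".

Check each pair by majority over 21 ballots:
Kelston vs Norbury: 1+4+3+1 = 9 for Kelston, 12 for Norbury — Norbury by 12–9.
Kelston vs Arden: Kelston is ranked higher on 1+4+3+1 = 9 ballots, Arden on 12. Arden wins 12–9.
Kelston vs Fairlea: 9 to 12, Fairlea.
Kelston vs Holwick: Kelston preferred on 1+6+2 = 9 ballots; Holwick wins 12–9.
Norbury vs Arden: 12 to 9, Norbury.
Norbury vs Fairlea: 16 to 5, Norbury.
Norbury vs Holwick: 6+2 = 8 for Norbury, 13 for Holwick — Holwick by 13–8.
Arden vs Fairlea: 4+3+2 = 9 for Arden, 12 for Fairlea — Fairlea by 12–9.
Arden vs Holwick: Arden preferred on 6+2 = 8 ballots; Holwick wins 13–8.
Fairlea vs Holwick: Fairlea preferred on 1+6 = 7 ballots; Holwick wins 14–7.
Holwick beats each of Kelston, Norbury, Arden, Fairlea — Holwick is the Condorcet winner.

Holwick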